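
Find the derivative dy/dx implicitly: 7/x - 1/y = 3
Differentiate the relation implicitly: treat y = y(x) and apply the chain rule, so every y-derivative picks up a y' = dy/dx factor.

With everything moved to the left-hand side, differentiate term by term:
  d/dx[-1/y] = y'/y^2
  d/dx[7/x] = -7/x^2
  d/dx[-3] = 0

Separating the contributions that come from x directly and those that come through y:
  without y':      -7/x^2
  multiplying y':  y^(-2)

so (-7/x^2) + (y^(-2))·y' = 0, and therefore
  dy/dx = -(-7/x^2)/(y^(-2)) = 7y^2/x^2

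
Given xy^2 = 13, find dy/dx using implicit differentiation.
Differentiate the relation implicitly: treat y = y(x) and apply the chain rule, so every y-derivative picks up a y' = dy/dx factor.

With everything moved to the left-hand side, differentiate term by term:
  d/dx[xy^2] = 2xy·y' + y^2
  d/dx[-13] = 0

Separating the contributions that come from x directly and those that come through y:
  without y':      y^2
  multiplying y':  2xy

so (y^2) + (2xy)·y' = 0, and therefore
  dy/dx = -(y^2)/(2xy) = -y/(2x)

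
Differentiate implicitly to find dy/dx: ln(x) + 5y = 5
Differentiate the relation implicitly: treat y = y(x) and apply the chain rule, so every y-derivative picks up a y' = dy/dx factor.

With everything moved to the left-hand side, differentiate term by term:
  d/dx[5y] = 5·y'
  d/dx[ln(x)] = 1/x
  d/dx[-5] = 0

Separating the contributions that come from x directly and those that come through y:
  without y':      1/x
  multiplying y':  5

so (1/x) + (5)·y' = 0, and therefore
  dy/dx = -(1/x)/(5) = -1/(5x)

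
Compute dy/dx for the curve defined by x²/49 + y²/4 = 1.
Differentiate both sides with respect to x, treating y as y(x). By the chain rule, any term containing y contributes a factor of y' = dy/dx when we differentiate it.

Move every term to one side and write the relation as F(x, y) = 0. Term by term,
  d/dx[x^2/49] = 2x/49
  d/dx[y^2/4] = y·y'/2
  d/dx[-1] = 0

The pieces without y' make up ∂F/∂x and the coefficient of y' is ∂F/∂y:
  ∂F/∂x = 2x/49,
  ∂F/∂y = y/2.

Since d/dx[F] = ∂F/∂x + (∂F/∂y)·y' = 0, solve for y':
  (∂F/∂y)·y' = -∂F/∂x
  dy/dx = -(∂F/∂x)/(∂F/∂y) = -(2x/49)/(y/2) = -4x/(49y)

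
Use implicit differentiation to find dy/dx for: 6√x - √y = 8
Differentiate both sides with respect to x, treating y as y(x). By the chain rule, any term containing y contributes a factor of y' = dy/dx when we differentiate it.

Move every term to one side and write the relation as F(x, y) = 0. Term by term,
  d/dx[6√(x)] = 3/√(x)
  d/dx[-√(y)] = -y'/(2√(y))
  d/dx[-8] = 0

The pieces without y' make up ∂F/∂x and the coefficient of y' is ∂F/∂y:
  ∂F/∂x = 3/√(x),
  ∂F/∂y = -1/(2√(y)).

Since d/dx[F] = ∂F/∂x + (∂F/∂y)·y' = 0, solve for y':
  (∂F/∂y)·y' = -∂F/∂x
  dy/dx = -(∂F/∂x)/(∂F/∂y) = -(3/√(x))/(-1/(2√(y))) = 6√(y)/√(x)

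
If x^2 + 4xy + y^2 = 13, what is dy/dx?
Differentiate the relation implicitly: treat y = y(x) and apply the chain rule, so every y-derivative picks up a y' = dy/dx factor.

With everything moved to the left-hand side, differentiate term by term:
  d/dx[x^2] = 2x
  d/dx[4xy] = 4x·y' + 4y
  d/dx[y^2] = 2y·y'
  d/dx[-13] = 0

Separating the contributions that come from x directly and those that come through y:
  without y':      2x + 4y
  multiplying y':  4x + 2y

so (2x + 4y) + (4x + 2y)·y' = 0, and therefore
  dy/dx = -(2x + 4y)/(4x + 2y) = (-x - 2y)/(2x + y)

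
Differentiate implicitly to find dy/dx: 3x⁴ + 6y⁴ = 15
Differentiate both sides with respect to x, treating y as y(x). By the chain rule, any term containing y contributes a factor of y' = dy/dx when we differentiate it.

Move every term to one side and write the relation as F(x, y) = 0. Term by term,
  d/dx[3x^4] = 12x^3
  d/dx[6y^4] = 24y^3·y'
  d/dx[-15] = 0

The pieces without y' make up ∂F/∂x and the coefficient of y' is ∂F/∂y:
  ∂F/∂x = 12x^3,
  ∂F/∂y = 24y^3.

Since d/dx[F] = ∂F/∂x + (∂F/∂y)·y' = 0, solve for y':
  (∂F/∂y)·y' = -∂F/∂x
  dy/dx = -(∂F/∂x)/(∂F/∂y) = -(12x^3)/(24y^3) = -x^3/(2y^3)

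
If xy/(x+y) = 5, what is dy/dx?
Apply d/dx to both sides, remembering that y depends on x. Each occurrence of y therefore brings in a y' = dy/dx via the chain rule.

With F(x, y) equal to the left-hand side minus the right, differentiate F term by term:
  d/dx[xy/(x + y)] = xy(-y' - 1)/(x + y)^2 + x·y'/(x + y) + y/(x + y)
  d/dx[-5] = 0
Adding these up, d/dx[F] = 0 becomes
  (-xy/(x + y)^2 + y/(x + y)) + (-xy/(x + y)^2 + x/(x + y))·y' = 0,
so isolating y',
  dy/dx = -(-xy/(x + y)^2 + y/(x + y))/(-xy/(x + y)^2 + x/(x + y))
        = -(y^2/(x + y)^2)/(x^2/(x + y)^2) = -y^2/x^2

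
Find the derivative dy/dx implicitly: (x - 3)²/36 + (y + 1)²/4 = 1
Apply d/dx to both sides, remembering that y depends on x. Each occurrence of y therefore brings in a y' = dy/dx via the chain rule.

With F(x, y) equal to the left-hand side minus the right, differentiate F term by term:
  d/dx[(x - 3)^2/36] = x/18 - 1/6
  d/dx[(y + 1)^2/4] = y'(y + 1)/2
  d/dx[-1] = 0
Adding these up, d/dx[F] = 0 becomes
  (x/18 - 1/6) + (y/2 + 1/2)·y' = 0,
so isolating y',
  dy/dx = -(x/18 - 1/6)/(y/2 + 1/2)
        = -((x - 3)/18)/((y + 1)/2) = (3 - x)/(9(y + 1))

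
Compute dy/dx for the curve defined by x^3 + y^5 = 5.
Apply d/dx to both sides, remembering that y depends on x. Each occurrence of y therefore brings in a y' = dy/dx via the chain rule.

With F(x, y) equal to the left-hand side minus the right, differentiate F term by term:
  d/dx[x^3] = 3x^2
  d/dx[y^5] = 5y^4·y'
  d/dx[-5] = 0
Adding these up, d/dx[F] = 0 becomes
  (3x^2) + (5y^4)·y' = 0,
so isolating y',
  dy/dx = -(3x^2)/(5y^4) = -3x^2/(5y^4)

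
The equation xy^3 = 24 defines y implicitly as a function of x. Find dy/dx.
Differentiate both sides with respect to x, treating y as y(x). By the chain rule, any term containing y contributes a factor of y' = dy/dx when we differentiate it.

Move every term to one side and write the relation as F(x, y) = 0. Term by term,
  d/dx[xy^3] = 3xy^2·y' + y^3
  d/dx[-24] = 0

The pieces without y' make up ∂F/∂x and the coefficient of y' is ∂F/∂y:
  ∂F/∂x = y^3,
  ∂F/∂y = 3xy^2.

Since d/dx[F] = ∂F/∂x + (∂F/∂y)·y' = 0, solve for y':
  (∂F/∂y)·y' = -∂F/∂x
  dy/dx = -(∂F/∂x)/(∂F/∂y) = -(y^3)/(3xy^2) = -y/(3x)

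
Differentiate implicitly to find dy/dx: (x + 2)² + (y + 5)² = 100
Differentiate both sides with respect to x, treating y as y(x). By the chain rule, any term containing y contributes a factor of y' = dy/dx when we differentiate it.

Move every term to one side and write the relation as F(x, y) = 0. Term by term,
  d/dx[(x + 2)^2] = 2x + 4
  d/dx[(y + 5)^2] = 2·y'(y + 5)
  d/dx[-100] = 0

The pieces without y' make up ∂F/∂x and the coefficient of y' is ∂F/∂y:
  ∂F/∂x = 2x + 4,
  ∂F/∂y = 2y + 10.

Since d/dx[F] = ∂F/∂x + (∂F/∂y)·y' = 0, solve for y':
  (∂F/∂y)·y' = -∂F/∂x
  dy/dx = -(∂F/∂x)/(∂F/∂y) = -(2x + 4)/(2y + 10) = (-x - 2)/(y + 5)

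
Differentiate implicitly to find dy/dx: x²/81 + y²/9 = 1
Apply d/dx to both sides, remembering that y depends on x. Each occurrence of y therefore brings in a y' = dy/dx via the chain rule.

With F(x, y) equal to the left-hand side minus the right, differentiate F term by term:
  d/dx[x^2/81] = 2x/81
  d/dx[y^2/9] = 2y·y'/9
  d/dx[-1] = 0
Adding these up, d/dx[F] = 0 becomes
  (2x/81) + (2y/9)·y' = 0,
so isolating y',
  dy/dx = -(2x/81)/(2y/9) = -x/(9y)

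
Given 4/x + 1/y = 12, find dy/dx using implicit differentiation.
Differentiate the relation implicitly: treat y = y(x) and apply the chain rule, so every y-derivative picks up a y' = dy/dx factor.

With everything moved to the left-hand side, differentiate term by term:
  d/dx[1/y] = -y'/y^2
  d/dx[4/x] = -4/x^2
  d/dx[-12] = 0

Separating the contributions that come from x directly and those that come through y:
  without y':      -4/x^2
  multiplying y':  -1/y^2

so (-4/x^2) + (-1/y^2)·y' = 0, and therefore
  dy/dx = -(-4/x^2)/(-1/y^2) = -4y^2/x^2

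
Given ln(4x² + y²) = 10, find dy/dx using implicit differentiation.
Take d/dx of both sides. Since y is implicitly a function of x, the chain rule attaches a y' = dy/dx factor whenever we differentiate through y.

Set F(x, y) = (left side) − (right side), so the curve is F = 0. Differentiating each term of F:
  d/dx[ln(4x^2 + y^2)] = (8x + 2y·y')/(4x^2 + y^2)
  d/dx[-10] = 0

Collecting, the y'-free part is the partial derivative in x and the y' coefficient is the partial derivative in y:
  ∂F/∂x = 8x/(4x^2 + y^2)
  ∂F/∂y = 2y/(4x^2 + y^2)

so d/dx[F(x, y(x))] = ∂F/∂x + (∂F/∂y)·y' = 0. Rearranging,
  dy/dx = -(∂F/∂x)/(∂F/∂y) = -(8x/(4x^2 + y^2))/(2y/(4x^2 + y^2)) = -4x/y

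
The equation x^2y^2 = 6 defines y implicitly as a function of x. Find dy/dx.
Apply d/dx to both sides, remembering that y depends on x. Each occurrence of y therefore brings in a y' = dy/dx via the chain rule.

With F(x, y) equal to the left-hand side minus the right, differentiate F term by term:
  d/dx[x^2y^2] = 2x^2y·y' + 2xy^2
  d/dx[-6] = 0
Adding these up, d/dx[F] = 0 becomes
  (2xy^2) + (2x^2y)·y' = 0,
so isolating y',
  dy/dx = -(2xy^2)/(2x^2y) = -y/x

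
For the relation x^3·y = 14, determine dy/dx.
Take d/dx of both sides. Since y is implicitly a function of x, the chain rule attaches a y' = dy/dx factor whenever we differentiate through y.

Set F(x, y) = (left side) − (right side), so the curve is F = 0. Differentiating each term of F:
  d/dx[x^3y] = x^3·y' + 3x^2y
  d/dx[-14] = 0

Collecting, the y'-free part is the partial derivative in x and the y' coefficient is the partial derivative in y:
  ∂F/∂x = 3x^2y
  ∂F/∂y = x^3

so d/dx[F(x, y(x))] = ∂F/∂x + (∂F/∂y)·y' = 0. Rearranging,
  dy/dx = -(∂F/∂x)/(∂F/∂y) = -(3x^2y)/(x^3) = -3y/x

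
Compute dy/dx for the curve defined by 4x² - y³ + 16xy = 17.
Take d/dx of both sides. Since y is implicitly a function of x, the chain rule attaches a y' = dy/dx factor whenever we differentiate through y.

Set F(x, y) = (left side) − (right side), so the curve is F = 0. Differentiating each term of F:
  d/dx[4x^2] = 8x
  d/dx[16xy] = 16x·y' + 16y
  d/dx[-y^3] = -3y^2·y'
  d/dx[-17] = 0

Collecting, the y'-free part is the partial derivative in x and the y' coefficient is the partial derivative in y:
  ∂F/∂x = 8x + 16y
  ∂F/∂y = 16x - 3y^2

so d/dx[F(x, y(x))] = ∂F/∂x + (∂F/∂y)·y' = 0. Rearranging,
  dy/dx = -(∂F/∂x)/(∂F/∂y) = -(8x + 16y)/(16x - 3y^2) = 8(-x - 2y)/(16x - 3y^2)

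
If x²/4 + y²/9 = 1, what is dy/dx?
Apply d/dx to both sides, remembering that y depends on x. Each occurrence of y therefore brings in a y' = dy/dx via the chain rule.

With F(x, y) equal to the left-hand side minus the right, differentiate F term by term:
  d/dx[x^2/4] = x/2
  d/dx[y^2/9] = 2y·y'/9
  d/dx[-1] = 0
Adding these up, d/dx[F] = 0 becomes
  (x/2) + (2y/9)·y' = 0,
so isolating y',
  dy/dx = -(x/2)/(2y/9) = -9x/(4y)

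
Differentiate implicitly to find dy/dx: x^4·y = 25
Differentiate both sides with respect to x, treating y as y(x). By the chain rule, any term containing y contributes a factor of y' = dy/dx when we differentiate it.

Move every term to one side and write the relation as F(x, y) = 0. Term by term,
  d/dx[x^4y] = x^4·y' + 4x^3y
  d/dx[-25] = 0

The pieces without y' make up ∂F/∂x and the coefficient of y' is ∂F/∂y:
  ∂F/∂x = 4x^3y,
  ∂F/∂y = x^4.

Since d/dx[F] = ∂F/∂x + (∂F/∂y)·y' = 0, solve for y':
  (∂F/∂y)·y' = -∂F/∂x
  dy/dx = -(∂F/∂x)/(∂F/∂y) = -(4x^3y)/(x^4) = -4y/x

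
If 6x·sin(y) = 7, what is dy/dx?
Differentiate both sides with respect to x, treating y as y(x). By the chain rule, any term containing y contributes a factor of y' = dy/dx when we differentiate it.

Move every term to one side and write the relation as F(x, y) = 0. Term by term,
  d/dx[6x·sin(y)] = 6x·y'·cos(y) + 6sin(y)
  d/dx[-7] = 0

The pieces without y' make up ∂F/∂x and the coefficient of y' is ∂F/∂y:
  ∂F/∂x = 6sin(y),
  ∂F/∂y = 6x·cos(y).

Since d/dx[F] = ∂F/∂x + (∂F/∂y)·y' = 0, solve for y':
  (∂F/∂y)·y' = -∂F/∂x
  dy/dx = -(∂F/∂x)/(∂F/∂y) = -(6sin(y))/(6x·cos(y)) = -tan(y)/x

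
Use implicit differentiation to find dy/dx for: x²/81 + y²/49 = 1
Differentiate both sides with respect to x, treating y as y(x). By the chain rule, any term containing y contributes a factor of y' = dy/dx when we differentiate it.

Move every term to one side and write the relation as F(x, y) = 0. Term by term,
  d/dx[x^2/81] = 2x/81
  d/dx[y^2/49] = 2y·y'/49
  d/dx[-1] = 0

The pieces without y' make up ∂F/∂x and the coefficient of y' is ∂F/∂y:
  ∂F/∂x = 2x/81,
  ∂F/∂y = 2y/49.

Since d/dx[F] = ∂F/∂x + (∂F/∂y)·y' = 0, solve for y':
  (∂F/∂y)·y' = -∂F/∂x
  dy/dx = -(∂F/∂x)/(∂F/∂y) = -(2x/81)/(2y/49) = -49x/(81y)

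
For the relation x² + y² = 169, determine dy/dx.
Apply d/dx to both sides, remembering that y depends on x. Each occurrence of y therefore brings in a y' = dy/dx via the chain rule.

With F(x, y) equal to the left-hand side minus the right, differentiate F term by term:
  d/dx[x^2] = 2x
  d/dx[y^2] = 2y·y'
  d/dx[-169] = 0
Adding these up, d/dx[F] = 0 becomes
  (2x) + (2y)·y' = 0,
so isolating y',
  dy/dx = -(2x)/(2y) = -x/y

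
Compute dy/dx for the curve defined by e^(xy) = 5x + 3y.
Take d/dx of both sides. Since y is implicitly a function of x, the chain rule attaches a y' = dy/dx factor whenever we differentiate through y.

Set F(x, y) = (left side) − (right side), so the curve is F = 0. Differentiating each term of F:
  d/dx[-5x] = -5
  d/dx[-3y] = -3·y'
  d/dx[e^(xy)] = (x·y' + y)·e^(xy)

Collecting, the y'-free part is the partial derivative in x and the y' coefficient is the partial derivative in y:
  ∂F/∂x = y·e^(xy) - 5
  ∂F/∂y = x·e^(xy) - 3

so d/dx[F(x, y(x))] = ∂F/∂x + (∂F/∂y)·y' = 0. Rearranging,
  dy/dx = -(∂F/∂x)/(∂F/∂y) = -(y·e^(xy) - 5)/(x·e^(xy) - 3) = (-y·e^(xy) + 5)/(x·e^(xy) - 3)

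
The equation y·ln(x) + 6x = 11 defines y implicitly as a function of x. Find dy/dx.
Differentiate the relation implicitly: treat y = y(x) and apply the chain rule, so every y-derivative picks up a y' = dy/dx factor.

With everything moved to the left-hand side, differentiate term by term:
  d/dx[6x] = 6
  d/dx[y·ln(x)] = y'·ln(x) + y/x
  d/dx[-11] = 0

Separating the contributions that come from x directly and those that come through y:
  without y':      6 + y/x
  multiplying y':  ln(x)

so (6 + y/x) + (ln(x))·y' = 0, and therefore
  dy/dx = -(6 + y/x)/(ln(x))
        = -((6x + y)/x)/(ln(x)) = (-6x - y)/(x·ln(x))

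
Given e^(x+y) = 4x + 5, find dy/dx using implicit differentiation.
Differentiate the relation implicitly: treat y = y(x) and apply the chain rule, so every y-derivative picks up a y' = dy/dx factor.

With everything moved to the left-hand side, differentiate term by term:
  d/dx[-4x] = -4
  d/dx[e^(x + y)] = (y' + 1)·e^(x + y)
  d/dx[-5] = 0

Separating the contributions that come from x directly and those that come through y:
  without y':      e^(x + y) - 4
  multiplying y':  e^(x + y)

so (e^(x + y) - 4) + (e^(x + y))·y' = 0, and therefore
  dy/dx = -(e^(x + y) - 4)/(e^(x + y)) = 4e^(-x - y) - 1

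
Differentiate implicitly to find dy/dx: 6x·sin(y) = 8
Take d/dx of both sides. Since y is implicitly a function of x, the chain rule attaches a y' = dy/dx factor whenever we differentiate through y.

Set F(x, y) = (left side) − (right side), so the curve is F = 0. Differentiating each term of F:
  d/dx[6x·sin(y)] = 6x·y'·cos(y) + 6sin(y)
  d/dx[-8] = 0

Collecting, the y'-free part is the partial derivative in x and the y' coefficient is the partial derivative in y:
  ∂F/∂x = 6sin(y)
  ∂F/∂y = 6x·cos(y)

so d/dx[F(x, y(x))] = ∂F/∂x + (∂F/∂y)·y' = 0. Rearranging,
  dy/dx = -(∂F/∂x)/(∂F/∂y) = -(6sin(y))/(6x·cos(y)) = -tan(y)/x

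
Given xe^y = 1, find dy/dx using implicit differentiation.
Differentiate both sides with respect to x, treating y as y(x). By the chain rule, any term containing y contributes a factor of y' = dy/dx when we differentiate it.

Move every term to one side and write the relation as F(x, y) = 0. Term by term,
  d/dx[x·e^(y)] = x·y'·e^(y) + e^(y)
  d/dx[-1] = 0

The pieces without y' make up ∂F/∂x and the coefficient of y' is ∂F/∂y:
  ∂F/∂x = e^(y),
  ∂F/∂y = x·e^(y).

Since d/dx[F] = ∂F/∂x + (∂F/∂y)·y' = 0, solve for y':
  (∂F/∂y)·y' = -∂F/∂x
  dy/dx = -(∂F/∂x)/(∂F/∂y) = -(e^(y))/(x·e^(y)) = -1/x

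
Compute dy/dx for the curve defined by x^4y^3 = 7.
Apply d/dx to both sides, remembering that y depends on x. Each occurrence of y therefore brings in a y' = dy/dx via the chain rule.

With F(x, y) equal to the left-hand side minus the right, differentiate F term by term:
  d/dx[x^4y^3] = 3x^4y^2·y' + 4x^3y^3
  d/dx[-7] = 0
Adding these up, d/dx[F] = 0 becomes
  (4x^3y^3) + (3x^4y^2)·y' = 0,
so isolating y',
  dy/dx = -(4x^3y^3)/(3x^4y^2) = -4y/(3x)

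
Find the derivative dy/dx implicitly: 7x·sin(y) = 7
Apply d/dx to both sides, remembering that y depends on x. Each occurrence of y therefore brings in a y' = dy/dx via the chain rule.

With F(x, y) equal to the left-hand side minus the right, differentiate F term by term:
  d/dx[7x·sin(y)] = 7x·y'·cos(y) + 7sin(y)
  d/dx[-7] = 0
Adding these up, d/dx[F] = 0 becomes
  (7sin(y)) + (7x·cos(y))·y' = 0,
so isolating y',
  dy/dx = -(7sin(y))/(7x·cos(y)) = -tan(y)/x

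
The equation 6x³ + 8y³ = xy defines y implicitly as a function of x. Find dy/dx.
Differentiate the relation implicitly: treat y = y(x) and apply the chain rule, so every y-derivative picks up a y' = dy/dx factor.

With everything moved to the left-hand side, differentiate term by term:
  d/dx[6x^3] = 18x^2
  d/dx[-xy] = -x·y' - y
  d/dx[8y^3] = 24y^2·y'

Separating the contributions that come from x directly and those that come through y:
  without y':      18x^2 - y
  multiplying y':  -x + 24y^2

so (18x^2 - y) + (-x + 24y^2)·y' = 0, and therefore
  dy/dx = -(18x^2 - y)/(-x + 24y^2) = (18x^2 - y)/(x - 24y^2)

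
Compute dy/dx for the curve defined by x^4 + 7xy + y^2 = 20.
Take d/dx of both sides. Since y is implicitly a function of x, the chain rule attaches a y' = dy/dx factor whenever we differentiate through y.

Set F(x, y) = (left side) − (right side), so the curve is F = 0. Differentiating each term of F:
  d/dx[x^4] = 4x^3
  d/dx[7xy] = 7x·y' + 7y
  d/dx[y^2] = 2y·y'
  d/dx[-20] = 0

Collecting, the y'-free part is the partial derivative in x and the y' coefficient is the partial derivative in y:
  ∂F/∂x = 4x^3 + 7y
  ∂F/∂y = 7x + 2y

so d/dx[F(x, y(x))] = ∂F/∂x + (∂F/∂y)·y' = 0. Rearranging,
  dy/dx = -(∂F/∂x)/(∂F/∂y) = -(4x^3 + 7y)/(7x + 2y) = (-4x^3 - 7y)/(7x + 2y)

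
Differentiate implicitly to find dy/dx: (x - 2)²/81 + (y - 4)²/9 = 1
Differentiate both sides with respect to x, treating y as y(x). By the chain rule, any term containing y contributes a factor of y' = dy/dx when we differentiate it.

Move every term to one side and write the relation as F(x, y) = 0. Term by term,
  d/dx[(x - 2)^2/81] = 2x/81 - 4/81
  d/dx[(y - 4)^2/9] = 2·y'(y - 4)/9
  d/dx[-1] = 0

The pieces without y' make up ∂F/∂x and the coefficient of y' is ∂F/∂y:
  ∂F/∂x = 2x/81 - 4/81,
  ∂F/∂y = 2y/9 - 8/9.

Since d/dx[F] = ∂F/∂x + (∂F/∂y)·y' = 0, solve for y':
  (∂F/∂y)·y' = -∂F/∂x
  dy/dx = -(∂F/∂x)/(∂F/∂y) = -(2x/81 - 4/81)/(2y/9 - 8/9)
        = -(2(x - 2)/81)/(2(y - 4)/9) = (2 - x)/(9(y - 4))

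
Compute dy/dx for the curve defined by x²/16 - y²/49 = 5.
Take d/dx of both sides. Since y is implicitly a function of x, the chain rule attaches a y' = dy/dx factor whenever we differentiate through y.

Set F(x, y) = (left side) − (right side), so the curve is F = 0. Differentiating each term of F:
  d/dx[x^2/16] = x/8
  d/dx[-y^2/49] = -2y·y'/49
  d/dx[-5] = 0

Collecting, the y'-free part is the partial derivative in x and the y' coefficient is the partial derivative in y:
  ∂F/∂x = x/8
  ∂F/∂y = -2y/49

so d/dx[F(x, y(x))] = ∂F/∂x + (∂F/∂y)·y' = 0. Rearranging,
  dy/dx = -(∂F/∂x)/(∂F/∂y) = -(x/8)/(-2y/49) = 49x/(16y)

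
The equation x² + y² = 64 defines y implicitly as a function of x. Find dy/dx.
Apply d/dx to both sides, remembering that y depends on x. Each occurrence of y therefore brings in a y' = dy/dx via the chain rule.

With F(x, y) equal to the left-hand side minus the right, differentiate F term by term:
  d/dx[x^2] = 2x
  d/dx[y^2] = 2y·y'
  d/dx[-64] = 0
Adding these up, d/dx[F] = 0 becomes
  (2x) + (2y)·y' = 0,
so isolating y',
  dy/dx = -(2x)/(2y) = -x/y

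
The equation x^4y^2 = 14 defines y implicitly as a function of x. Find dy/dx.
Take d/dx of both sides. Since y is implicitly a function of x, the chain rule attaches a y' = dy/dx factor whenever we differentiate through y.

Set F(x, y) = (left side) − (right side), so the curve is F = 0. Differentiating each term of F:
  d/dx[x^4y^2] = 2x^4y·y' + 4x^3y^2
  d/dx[-14] = 0

Collecting, the y'-free part is the partial derivative in x and the y' coefficient is the partial derivative in y:
  ∂F/∂x = 4x^3y^2
  ∂F/∂y = 2x^4y

so d/dx[F(x, y(x))] = ∂F/∂x + (∂F/∂y)·y' = 0. Rearranging,
  dy/dx = -(∂F/∂x)/(∂F/∂y) = -(4x^3y^2)/(2x^4y) = -2y/x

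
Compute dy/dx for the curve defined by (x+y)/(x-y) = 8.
Differentiate the relation implicitly: treat y = y(x) and apply the chain rule, so every y-derivative picks up a y' = dy/dx factor.

With everything moved to the left-hand side, differentiate term by term:
  d/dx[(x + y)/(x - y)] = (y' + 1)/(x - y) + (x + y)(y' - 1)/(x - y)^2
  d/dx[-8] = 0

Separating the contributions that come from x directly and those that come through y:
  without y':      1/(x - y) - (x + y)/(x - y)^2
  multiplying y':  1/(x - y) + (x + y)/(x - y)^2

so (1/(x - y) - (x + y)/(x - y)^2) + (1/(x - y) + (x + y)/(x - y)^2)·y' = 0, and therefore
  dy/dx = -(1/(x - y) - (x + y)/(x - y)^2)/(1/(x - y) + (x + y)/(x - y)^2)
        = -(-2y/(x - y)^2)/(2x/(x - y)^2) = y/x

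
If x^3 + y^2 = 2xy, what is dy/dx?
Take d/dx of both sides. Since y is implicitly a function of x, the chain rule attaches a y' = dy/dx factor whenever we differentiate through y.

Set F(x, y) = (left side) − (right side), so the curve is F = 0. Differentiating each term of F:
  d/dx[x^3] = 3x^2
  d/dx[-2xy] = -2x·y' - 2y
  d/dx[y^2] = 2y·y'

Collecting, the y'-free part is the partial derivative in x and the y' coefficient is the partial derivative in y:
  ∂F/∂x = 3x^2 - 2y
  ∂F/∂y = -2x + 2y

so d/dx[F(x, y(x))] = ∂F/∂x + (∂F/∂y)·y' = 0. Rearranging,
  dy/dx = -(∂F/∂x)/(∂F/∂y) = -(3x^2 - 2y)/(-2x + 2y) = (3x^2/2 - y)/(x - y)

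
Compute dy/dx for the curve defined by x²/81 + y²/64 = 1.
Take d/dx of both sides. Since y is implicitly a function of x, the chain rule attaches a y' = dy/dx factor whenever we differentiate through y.

Set F(x, y) = (left side) − (right side), so the curve is F = 0. Differentiating each term of F:
  d/dx[x^2/81] = 2x/81
  d/dx[y^2/64] = y·y'/32
  d/dx[-1] = 0

Collecting, the y'-free part is the partial derivative in x and the y' coefficient is the partial derivative in y:
  ∂F/∂x = 2x/81
  ∂F/∂y = y/32

so d/dx[F(x, y(x))] = ∂F/∂x + (∂F/∂y)·y' = 0. Rearranging,
  dy/dx = -(∂F/∂x)/(∂F/∂y) = -(2x/81)/(y/32) = -64x/(81y)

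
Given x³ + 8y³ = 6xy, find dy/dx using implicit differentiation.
Take d/dx of both sides. Since y is implicitly a function of x, the chain rule attaches a y' = dy/dx factor whenever we differentiate through y.

Set F(x, y) = (left side) − (right side), so the curve is F = 0. Differentiating each term of F:
  d/dx[x^3] = 3x^2
  d/dx[-6xy] = -6x·y' - 6y
  d/dx[8y^3] = 24y^2·y'

Collecting, the y'-free part is the partial derivative in x and the y' coefficient is the partial derivative in y:
  ∂F/∂x = 3x^2 - 6y
  ∂F/∂y = -6x + 24y^2

so d/dx[F(x, y(x))] = ∂F/∂x + (∂F/∂y)·y' = 0. Rearranging,
  dy/dx = -(∂F/∂x)/(∂F/∂y) = -(3x^2 - 6y)/(-6x + 24y^2) = (x^2/2 - y)/(x - 4y^2)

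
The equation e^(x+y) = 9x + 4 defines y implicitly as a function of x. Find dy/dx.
Differentiate both sides with respect to x, treating y as y(x). By the chain rule, any term containing y contributes a factor of y' = dy/dx when we differentiate it.

Move every term to one side and write the relation as F(x, y) = 0. Term by term,
  d/dx[-9x] = -9
  d/dx[e^(x + y)] = (y' + 1)·e^(x + y)
  d/dx[-4] = 0

The pieces without y' make up ∂F/∂x and the coefficient of y' is ∂F/∂y:
  ∂F/∂x = e^(x + y) - 9,
  ∂F/∂y = e^(x + y).

Since d/dx[F] = ∂F/∂x + (∂F/∂y)·y' = 0, solve for y':
  (∂F/∂y)·y' = -∂F/∂x
  dy/dx = -(∂F/∂x)/(∂F/∂y) = -(e^(x + y) - 9)/(e^(x + y)) = 9e^(-x - y) - 1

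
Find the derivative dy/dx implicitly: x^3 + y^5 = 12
Differentiate both sides with respect to x, treating y as y(x). By the chain rule, any term containing y contributes a factor of y' = dy/dx when we differentiate it.

Move every term to one side and write the relation as F(x, y) = 0. Term by term,
  d/dx[x^3] = 3x^2
  d/dx[y^5] = 5y^4·y'
  d/dx[-12] = 0

The pieces without y' make up ∂F/∂x and the coefficient of y' is ∂F/∂y:
  ∂F/∂x = 3x^2,
  ∂F/∂y = 5y^4.

Since d/dx[F] = ∂F/∂x + (∂F/∂y)·y' = 0, solve for y':
  (∂F/∂y)·y' = -∂F/∂x
  dy/dx = -(∂F/∂x)/(∂F/∂y) = -(3x^2)/(5y^4) = -3x^2/(5y^4)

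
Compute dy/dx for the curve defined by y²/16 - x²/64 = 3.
Apply d/dx to both sides, remembering that y depends on x. Each occurrence of y therefore brings in a y' = dy/dx via the chain rule.

With F(x, y) equal to the left-hand side minus the right, differentiate F term by term:
  d/dx[-x^2/64] = -x/32
  d/dx[y^2/16] = y·y'/8
  d/dx[-3] = 0
Adding these up, d/dx[F] = 0 becomes
  (-x/32) + (y/8)·y' = 0,
so isolating y',
  dy/dx = -(-x/32)/(y/8) = x/(4y)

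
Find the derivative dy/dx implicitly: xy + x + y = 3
Differentiate both sides with respect to x, treating y as y(x). By the chain rule, any term containing y contributes a factor of y' = dy/dx when we differentiate it.

Move every term to one side and write the relation as F(x, y) = 0. Term by term,
  d/dx[xy] = x·y' + y
  d/dx[x] = 1
  d/dx[y] = y'
  d/dx[-3] = 0

The pieces without y' make up ∂F/∂x and the coefficient of y' is ∂F/∂y:
  ∂F/∂x = y + 1,
  ∂F/∂y = x + 1.

Since d/dx[F] = ∂F/∂x + (∂F/∂y)·y' = 0, solve for y':
  (∂F/∂y)·y' = -∂F/∂x
  dy/dx = -(∂F/∂x)/(∂F/∂y) = -(y + 1)/(x + 1) = (-y - 1)/(x + 1)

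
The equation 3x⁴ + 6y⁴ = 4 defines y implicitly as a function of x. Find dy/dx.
Differentiate both sides with respect to x, treating y as y(x). By the chain rule, any term containing y contributes a factor of y' = dy/dx when we differentiate it.

Move every term to one side and write the relation as F(x, y) = 0. Term by term,
  d/dx[3x^4] = 12x^3
  d/dx[6y^4] = 24y^3·y'
  d/dx[-4] = 0

The pieces without y' make up ∂F/∂x and the coefficient of y' is ∂F/∂y:
  ∂F/∂x = 12x^3,
  ∂F/∂y = 24y^3.

Since d/dx[F] = ∂F/∂x + (∂F/∂y)·y' = 0, solve for y':
  (∂F/∂y)·y' = -∂F/∂x
  dy/dx = -(∂F/∂x)/(∂F/∂y) = -(12x^3)/(24y^3) = -x^3/(2y^3)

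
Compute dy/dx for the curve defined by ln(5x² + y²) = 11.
Take d/dx of both sides. Since y is implicitly a function of x, the chain rule attaches a y' = dy/dx factor whenever we differentiate through y.

Set F(x, y) = (left side) − (right side), so the curve is F = 0. Differentiating each term of F:
  d/dx[ln(5x^2 + y^2)] = (10x + 2y·y')/(5x^2 + y^2)
  d/dx[-11] = 0

Collecting, the y'-free part is the partial derivative in x and the y' coefficient is the partial derivative in y:
  ∂F/∂x = 10x/(5x^2 + y^2)
  ∂F/∂y = 2y/(5x^2 + y^2)

so d/dx[F(x, y(x))] = ∂F/∂x + (∂F/∂y)·y' = 0. Rearranging,
  dy/dx = -(∂F/∂x)/(∂F/∂y) = -(10x/(5x^2 + y^2))/(2y/(5x^2 + y^2)) = -5x/y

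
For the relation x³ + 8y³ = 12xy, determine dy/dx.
Apply d/dx to both sides, remembering that y depends on x. Each occurrence of y therefore brings in a y' = dy/dx via the chain rule.

With F(x, y) equal to the left-hand side minus the right, differentiate F term by term:
  d/dx[x^3] = 3x^2
  d/dx[-12xy] = -12x·y' - 12y
  d/dx[8y^3] = 24y^2·y'
Adding these up, d/dx[F] = 0 becomes
  (3x^2 - 12y) + (-12x + 24y^2)·y' = 0,
so isolating y',
  dy/dx = -(3x^2 - 12y)/(-12x + 24y^2) = (x^2/4 - y)/(x - 2y^2)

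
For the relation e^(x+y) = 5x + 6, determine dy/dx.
Apply d/dx to both sides, remembering that y depends on x. Each occurrence of y therefore brings in a y' = dy/dx via the chain rule.

With F(x, y) equal to the left-hand side minus the right, differentiate F term by term:
  d/dx[-5x] = -5
  d/dx[e^(x + y)] = (y' + 1)·e^(x + y)
  d/dx[-6] = 0
Adding these up, d/dx[F] = 0 becomes
  (e^(x + y) - 5) + (e^(x + y))·y' = 0,
so isolating y',
  dy/dx = -(e^(x + y) - 5)/(e^(x + y)) = 5e^(-x - y) - 1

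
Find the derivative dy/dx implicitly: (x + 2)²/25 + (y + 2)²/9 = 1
Differentiate both sides with respect to x, treating y as y(x). By the chain rule, any term containing y contributes a factor of y' = dy/dx when we differentiate it.

Move every term to one side and write the relation as F(x, y) = 0. Term by term,
  d/dx[(x + 2)^2/25] = 2x/25 + 4/25
  d/dx[(y + 2)^2/9] = 2·y'(y + 2)/9
  d/dx[-1] = 0

The pieces without y' make up ∂F/∂x and the coefficient of y' is ∂F/∂y:
  ∂F/∂x = 2x/25 + 4/25,
  ∂F/∂y = 2y/9 + 4/9.

Since d/dx[F] = ∂F/∂x + (∂F/∂y)·y' = 0, solve for y':
  (∂F/∂y)·y' = -∂F/∂x
  dy/dx = -(∂F/∂x)/(∂F/∂y) = -(2x/25 + 4/25)/(2y/9 + 4/9)
        = -(2(x + 2)/25)/(2(y + 2)/9) = 9(-x - 2)/(25(y + 2))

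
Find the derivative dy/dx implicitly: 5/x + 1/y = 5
Apply d/dx to both sides, remembering that y depends on x. Each occurrence of y therefore brings in a y' = dy/dx via the chain rule.

With F(x, y) equal to the left-hand side minus the right, differentiate F term by term:
  d/dx[1/y] = -y'/y^2
  d/dx[5/x] = -5/x^2
  d/dx[-5] = 0
Adding these up, d/dx[F] = 0 becomes
  (-5/x^2) + (-1/y^2)·y' = 0,
so isolating y',
  dy/dx = -(-5/x^2)/(-1/y^2) = -5y^2/x^2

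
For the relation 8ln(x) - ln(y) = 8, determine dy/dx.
Differentiate both sides with respect to x, treating y as y(x). By the chain rule, any term containing y contributes a factor of y' = dy/dx when we differentiate it.

Move every term to one side and write the relation as F(x, y) = 0. Term by term,
  d/dx[8ln(x)] = 8/x
  d/dx[-ln(y)] = -y'/y
  d/dx[-8] = 0

The pieces without y' make up ∂F/∂x and the coefficient of y' is ∂F/∂y:
  ∂F/∂x = 8/x,
  ∂F/∂y = -1/y.

Since d/dx[F] = ∂F/∂x + (∂F/∂y)·y' = 0, solve for y':
  (∂F/∂y)·y' = -∂F/∂x
  dy/dx = -(∂F/∂x)/(∂F/∂y) = -(8/x)/(-1/y) = 8y/x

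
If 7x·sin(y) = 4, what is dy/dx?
Differentiate the relation implicitly: treat y = y(x) and apply the chain rule, so every y-derivative picks up a y' = dy/dx factor.

With everything moved to the left-hand side, differentiate term by term:
  d/dx[7x·sin(y)] = 7x·y'·cos(y) + 7sin(y)
  d/dx[-4] = 0

Separating the contributions that come from x directly and those that come through y:
  without y':      7sin(y)
  multiplying y':  7x·cos(y)

so (7sin(y)) + (7x·cos(y))·y' = 0, and therefore
  dy/dx = -(7sin(y))/(7x·cos(y)) = -tan(y)/x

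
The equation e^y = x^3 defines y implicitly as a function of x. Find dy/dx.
Take d/dx of both sides. Since y is implicitly a function of x, the chain rule attaches a y' = dy/dx factor whenever we differentiate through y.

Set F(x, y) = (left side) − (right side), so the curve is F = 0. Differentiating each term of F:
  d/dx[-x^3] = -3x^2
  d/dx[e^(y)] = y'·e^(y)

Collecting, the y'-free part is the partial derivative in x and the y' coefficient is the partial derivative in y:
  ∂F/∂x = -3x^2
  ∂F/∂y = e^(y)

so d/dx[F(x, y(x))] = ∂F/∂x + (∂F/∂y)·y' = 0. Rearranging,
  dy/dx = -(∂F/∂x)/(∂F/∂y) = -(-3x^2)/(e^(y)) = 3x^2e^(-y)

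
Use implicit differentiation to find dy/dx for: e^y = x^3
Differentiate both sides with respect to x, treating y as y(x). By the chain rule, any term containing y contributes a factor of y' = dy/dx when we differentiate it.

Move every term to one side and write the relation as F(x, y) = 0. Term by term,
  d/dx[-x^3] = -3x^2
  d/dx[e^(y)] = y'·e^(y)

The pieces without y' make up ∂F/∂x and the coefficient of y' is ∂F/∂y:
  ∂F/∂x = -3x^2,
  ∂F/∂y = e^(y).

Since d/dx[F] = ∂F/∂x + (∂F/∂y)·y' = 0, solve for y':
  (∂F/∂y)·y' = -∂F/∂x
  dy/dx = -(∂F/∂x)/(∂F/∂y) = -(-3x^2)/(e^(y)) = 3x^2e^(-y)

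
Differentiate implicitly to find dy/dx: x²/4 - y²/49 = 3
Differentiate the relation implicitly: treat y = y(x) and apply the chain rule, so every y-derivative picks up a y' = dy/dx factor.

With everything moved to the left-hand side, differentiate term by term:
  d/dx[x^2/4] = x/2
  d/dx[-y^2/49] = -2y·y'/49
  d/dx[-3] = 0

Separating the contributions that come from x directly and those that come through y:
  without y':      x/2
  multiplying y':  -2y/49

so (x/2) + (-2y/49)·y' = 0, and therefore
  dy/dx = -(x/2)/(-2y/49) = 49x/(4y)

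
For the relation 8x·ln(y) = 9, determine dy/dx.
Apply d/dx to both sides, remembering that y depends on x. Each occurrence of y therefore brings in a y' = dy/dx via the chain rule.

With F(x, y) equal to the left-hand side minus the right, differentiate F term by term:
  d/dx[8x·ln(y)] = 8x·y'/y + 8ln(y)
  d/dx[-9] = 0
Adding these up, d/dx[F] = 0 becomes
  (8ln(y)) + (8x/y)·y' = 0,
so isolating y',
  dy/dx = -(8ln(y))/(8x/y) = -y·ln(y)/x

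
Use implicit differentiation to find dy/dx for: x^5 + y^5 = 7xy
Take d/dx of both sides. Since y is implicitly a function of x, the chain rule attaches a y' = dy/dx factor whenever we differentiate through y.

Set F(x, y) = (left side) − (right side), so the curve is F = 0. Differentiating each term of F:
  d/dx[x^5] = 5x^4
  d/dx[-7xy] = -7x·y' - 7y
  d/dx[y^5] = 5y^4·y'

Collecting, the y'-free part is the partial derivative in x and the y' coefficient is the partial derivative in y:
  ∂F/∂x = 5x^4 - 7y
  ∂F/∂y = -7x + 5y^4

so d/dx[F(x, y(x))] = ∂F/∂x + (∂F/∂y)·y' = 0. Rearranging,
  dy/dx = -(∂F/∂x)/(∂F/∂y) = -(5x^4 - 7y)/(-7x + 5y^4) = (5x^4 - 7y)/(7x - 5y^4)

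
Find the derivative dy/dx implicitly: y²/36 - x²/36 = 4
Apply d/dx to both sides, remembering that y depends on x. Each occurrence of y therefore brings in a y' = dy/dx via the chain rule.

With F(x, y) equal to the left-hand side minus the right, differentiate F term by term:
  d/dx[-x^2/36] = -x/18
  d/dx[y^2/36] = y·y'/18
  d/dx[-4] = 0
Adding these up, d/dx[F] = 0 becomes
  (-x/18) + (y/18)·y' = 0,
so isolating y',
  dy/dx = -(-x/18)/(y/18) = x/y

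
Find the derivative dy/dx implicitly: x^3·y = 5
Take d/dx of both sides. Since y is implicitly a function of x, the chain rule attaches a y' = dy/dx factor whenever we differentiate through y.

Set F(x, y) = (left side) − (right side), so the curve is F = 0. Differentiating each term of F:
  d/dx[x^3y] = x^3·y' + 3x^2y
  d/dx[-5] = 0

Collecting, the y'-free part is the partial derivative in x and the y' coefficient is the partial derivative in y:
  ∂F/∂x = 3x^2y
  ∂F/∂y = x^3

so d/dx[F(x, y(x))] = ∂F/∂x + (∂F/∂y)·y' = 0. Rearranging,
  dy/dx = -(∂F/∂x)/(∂F/∂y) = -(3x^2y)/(x^3) = -3y/x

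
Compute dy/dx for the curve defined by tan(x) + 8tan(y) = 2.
Apply d/dx to both sides, remembering that y depends on x. Each occurrence of y therefore brings in a y' = dy/dx via the chain rule.

With F(x, y) equal to the left-hand side minus the right, differentiate F term by term:
  d/dx[tan(x)] = tan(x)^2 + 1
  d/dx[8tan(y)] = 8·y'(tan(y)^2 + 1)
  d/dx[-2] = 0
Adding these up, d/dx[F] = 0 becomes
  (tan(x)^2 + 1) + (8tan(y)^2 + 8)·y' = 0,
so isolating y',
  dy/dx = -(tan(x)^2 + 1)/(8tan(y)^2 + 8) = -cos(y)^2/(8cos(x)^2)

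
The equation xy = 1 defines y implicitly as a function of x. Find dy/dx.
Apply d/dx to both sides, remembering that y depends on x. Each occurrence of y therefore brings in a y' = dy/dx via the chain rule.

With F(x, y) equal to the left-hand side minus the right, differentiate F term by term:
  d/dx[xy] = x·y' + y
  d/dx[-1] = 0
Adding these up, d/dx[F] = 0 becomes
  (y) + (x)·y' = 0,
so isolating y',
  dy/dx = -(y)/(x) = -y/x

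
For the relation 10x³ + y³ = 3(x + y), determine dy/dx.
Apply d/dx to both sides, remembering that y depends on x. Each occurrence of y therefore brings in a y' = dy/dx via the chain rule.

With F(x, y) equal to the left-hand side minus the right, differentiate F term by term:
  d/dx[10x^3] = 30x^2
  d/dx[-3x] = -3
  d/dx[y^3] = 3y^2·y'
  d/dx[-3y] = -3·y'
Adding these up, d/dx[F] = 0 becomes
  (30x^2 - 3) + (3y^2 - 3)·y' = 0,
so isolating y',
  dy/dx = -(30x^2 - 3)/(3y^2 - 3) = (1 - 10x^2)/(y^2 - 1)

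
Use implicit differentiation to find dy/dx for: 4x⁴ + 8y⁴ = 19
Differentiate both sides with respect to x, treating y as y(x). By the chain rule, any term containing y contributes a factor of y' = dy/dx when we differentiate it.

Move every term to one side and write the relation as F(x, y) = 0. Term by term,
  d/dx[4x^4] = 16x^3
  d/dx[8y^4] = 32y^3·y'
  d/dx[-19] = 0

The pieces without y' make up ∂F/∂x and the coefficient of y' is ∂F/∂y:
  ∂F/∂x = 16x^3,
  ∂F/∂y = 32y^3.

Since d/dx[F] = ∂F/∂x + (∂F/∂y)·y' = 0, solve for y':
  (∂F/∂y)·y' = -∂F/∂x
  dy/dx = -(∂F/∂x)/(∂F/∂y) = -(16x^3)/(32y^3) = -x^3/(2y^3)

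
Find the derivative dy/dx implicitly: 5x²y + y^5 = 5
Apply d/dx to both sides, remembering that y depends on x. Each occurrence of y therefore brings in a y' = dy/dx via the chain rule.

With F(x, y) equal to the left-hand side minus the right, differentiate F term by term:
  d/dx[5x^2y] = 5x^2·y' + 10xy
  d/dx[y^5] = 5y^4·y'
  d/dx[-5] = 0
Adding these up, d/dx[F] = 0 becomes
  (10xy) + (5x^2 + 5y^4)·y' = 0,
so isolating y',
  dy/dx = -(10xy)/(5x^2 + 5y^4) = -2xy/(x^2 + y^4)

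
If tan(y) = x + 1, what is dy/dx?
Differentiate both sides with respect to x, treating y as y(x). By the chain rule, any term containing y contributes a factor of y' = dy/dx when we differentiate it.

Move every term to one side and write the relation as F(x, y) = 0. Term by term,
  d/dx[-x] = -1
  d/dx[tan(y)] = y'(tan(y)^2 + 1)
  d/dx[-1] = 0

The pieces without y' make up ∂F/∂x and the coefficient of y' is ∂F/∂y:
  ∂F/∂x = -1,
  ∂F/∂y = tan(y)^2 + 1.

Since d/dx[F] = ∂F/∂x + (∂F/∂y)·y' = 0, solve for y':
  (∂F/∂y)·y' = -∂F/∂x
  dy/dx = -(∂F/∂x)/(∂F/∂y) = -(-1)/(tan(y)^2 + 1) = cos(y)^2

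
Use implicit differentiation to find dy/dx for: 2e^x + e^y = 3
Take d/dx of both sides. Since y is implicitly a function of x, the chain rule attaches a y' = dy/dx factor whenever we differentiate through y.

Set F(x, y) = (left side) − (right side), so the curve is F = 0. Differentiating each term of F:
  d/dx[2e^(x)] = 2e^(x)
  d/dx[e^(y)] = y'·e^(y)
  d/dx[-3] = 0

Collecting, the y'-free part is the partial derivative in x and the y' coefficient is the partial derivative in y:
  ∂F/∂x = 2e^(x)
  ∂F/∂y = e^(y)

so d/dx[F(x, y(x))] = ∂F/∂x + (∂F/∂y)·y' = 0. Rearranging,
  dy/dx = -(∂F/∂x)/(∂F/∂y) = -(2e^(x))/(e^(y)) = -2e^(x - y)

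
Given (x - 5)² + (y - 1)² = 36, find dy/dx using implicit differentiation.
Take d/dx of both sides. Since y is implicitly a function of x, the chain rule attaches a y' = dy/dx factor whenever we differentiate through y.

Set F(x, y) = (left side) − (right side), so the curve is F = 0. Differentiating each term of F:
  d/dx[(x - 5)^2] = 2x - 10
  d/dx[(y - 1)^2] = 2·y'(y - 1)
  d/dx[-36] = 0

Collecting, the y'-free part is the partial derivative in x and the y' coefficient is the partial derivative in y:
  ∂F/∂x = 2x - 10
  ∂F/∂y = 2y - 2

so d/dx[F(x, y(x))] = ∂F/∂x + (∂F/∂y)·y' = 0. Rearranging,
  dy/dx = -(∂F/∂x)/(∂F/∂y) = -(2x - 10)/(2y - 2) = (5 - x)/(y - 1)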